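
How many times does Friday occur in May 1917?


May 1917 has 31 days
Anchor: Jan 1, 1917. With p = 1917 - 1 = 1916: (p + p//4 - p//100 + p//400) mod 7 = (1916 + 479 - 19 + 4) mod 7 = 2380 mod 7 = 0 -> Monday (Mon=0 ... Sun=6)
Days before May (Jan-Apr): 120; May 1 index = (0 + 120) mod 7 = 1 -> Tuesday
First Friday is May 4
Fridays: 4, 11, 18, 25

4 Fridays


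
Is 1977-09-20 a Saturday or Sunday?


Anchor: Jan 1, 1977. With p = 1977 - 1 = 1976: (p + p//4 - p//100 + p//400) mod 7 = (1976 + 494 - 19 + 4) mod 7 = 2455 mod 7 = 5 -> Saturday (Mon=0 ... Sun=6)
Day of year: 263; offset = 262
Weekday index = (5 + 262) mod 7 = 1 -> Tuesday
Weekend days: Saturday, Sunday

No


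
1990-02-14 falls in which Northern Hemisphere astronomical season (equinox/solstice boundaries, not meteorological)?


Date: February 14
Astronomical Winter (approx.; exact equinox/solstice day varies by year): December 21 to March 19
February 14 falls within the Winter window

Winter


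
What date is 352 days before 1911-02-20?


Start: 1911-02-20, subtract 352 days
Back 20 days from February 20 reaches January 31, 1911 -> 332 left
January 1911 has 31 days -> back to December 31, 1910 -> 301 left
December 1910 has 31 days -> back to November 30, 1910 -> 270 left
November 1910 has 30 days -> back to October 31, 1910 -> 240 left
October 1910 has 31 days -> back to September 30, 1910 -> 209 left
September 1910 has 30 days -> back to August 31, 1910 -> 179 left
August 1910 has 31 days -> back to July 31, 1910 -> 148 left
July 1910 has 31 days -> back to June 30, 1910 -> 117 left
June 1910 has 30 days -> back to May 31, 1910 -> 87 left
May 1910 has 31 days -> back to April 30, 1910 -> 56 left
April 1910 has 30 days -> back to March 31, 1910 -> 26 left
March 1910: 31 - 26 = 5 -> lands on March 5

Result: 1910-03-05


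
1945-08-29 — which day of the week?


Date: August 29, 1945
Anchor: Jan 1, 1945. With p = 1945 - 1 = 1944: (p + p//4 - p//100 + p//400) mod 7 = (1944 + 486 - 19 + 4) mod 7 = 2415 mod 7 = 0 -> Monday (Mon=0 ... Sun=6)
Days before August (Jan-Jul): 212; offset = 212 + 29 - 1 = 240
Weekday index = (0 + 240) mod 7 = 2

Day of the week: Wednesday


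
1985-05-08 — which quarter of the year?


Month: May (month 5)
Q1: Jan-Mar, Q2: Apr-Jun, Q3: Jul-Sep, Q4: Oct-Dec

Q2


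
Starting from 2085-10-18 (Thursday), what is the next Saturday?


Current: Thursday
Target: Saturday
Days ahead: 2

Next Saturday: 2085-10-20


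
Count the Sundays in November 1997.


November 1997 has 30 days
Anchor: Jan 1, 1997. With p = 1997 - 1 = 1996: (p + p//4 - p//100 + p//400) mod 7 = (1996 + 499 - 19 + 4) mod 7 = 2480 mod 7 = 2 -> Wednesday (Mon=0 ... Sun=6)
Days before November (Jan-Oct): 304; November 1 index = (2 + 304) mod 7 = 5 -> Saturday
First Sunday is November 2
Sundays: 2, 9, 16, 23, 30

5 Sundays


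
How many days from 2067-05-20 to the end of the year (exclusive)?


Day of year: 140 of 365
Remaining = 365 - 140

225 days


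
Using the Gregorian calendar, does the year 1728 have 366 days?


Gregorian leap year rule: divisible by 4, but not by 100, unless also by 400.
1728 is divisible by 4 but not 100 -> leap year

Yes


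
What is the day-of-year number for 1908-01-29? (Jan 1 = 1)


Date: January 29, 1908
No months before January
Plus 29 days in January

Day of year: 29


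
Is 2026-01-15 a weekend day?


Anchor: Jan 1, 2026. With p = 2026 - 1 = 2025: (p + p//4 - p//100 + p//400) mod 7 = (2025 + 506 - 20 + 5) mod 7 = 2516 mod 7 = 3 -> Thursday (Mon=0 ... Sun=6)
Day of year: 15; offset = 14
Weekday index = (3 + 14) mod 7 = 3 -> Thursday
Weekend days: Saturday, Sunday

No


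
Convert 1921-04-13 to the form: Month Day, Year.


ISO 1921-04-13 parses as year=1921, month=04, day=13
Month 4 -> April

April 13, 1921


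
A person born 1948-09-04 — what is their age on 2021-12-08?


Birth: 1948-09-04
Reference: 2021-12-08
Year difference: 2021 - 1948 = 73

73 years old


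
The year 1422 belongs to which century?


Century = (year - 1) // 100 + 1
= (1422 - 1) // 100 + 1
= 1421 // 100 + 1
= 14 + 1

15th century


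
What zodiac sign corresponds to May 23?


Date: May 23
Conventional tropical zodiac dates: Gemini from May 21 onward; Cancer starts June 21
May 23 falls within the Gemini range

Gemini


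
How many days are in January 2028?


January 2028

31 days


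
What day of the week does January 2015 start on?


Target: January 1, 2015
Anchor: Jan 1, 2015. With p = 2015 - 1 = 2014: (p + p//4 - p//100 + p//400) mod 7 = (2014 + 503 - 20 + 5) mod 7 = 2502 mod 7 = 3 -> Thursday (Mon=0 ... Sun=6)
Offset from anchor: 0 days
Weekday index = (3 + 0) mod 7 = 3

Thursday


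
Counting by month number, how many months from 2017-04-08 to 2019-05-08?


From April 2017 to May 2019
2 years * 12 = 24 months, plus 1 month = 25

25 months


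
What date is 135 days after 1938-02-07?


Start: 1938-02-07, add 135 days
February 1938 has 28 days: 28 - 7 = 21 days to February 28 -> 114 left
March 1938 has 31 days -> 83 left
April 1938 has 30 days -> 53 left
May 1938 has 31 days -> 22 left
June 1938: 22 <= 30 -> lands on June 22

Result: 1938-06-22


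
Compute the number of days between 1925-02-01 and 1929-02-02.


From 1925-02-01 to 1929-02-02
1925-02-01: days before February = 31; day of year = 31 + 1 = 32
1929-02-02: days before February = 31; day of year = 31 + 2 = 33
Rest of 1925: 365 - 32 = 333
Full years 1926 (365), 1927 (365), 1928 (366): 1096
Total = 333 + 1096 + 33 = 1462

1462 days


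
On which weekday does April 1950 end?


April 1950 has 30 days
Anchor: Jan 1, 1950. With p = 1950 - 1 = 1949: (p + p//4 - p//100 + p//400) mod 7 = (1949 + 487 - 19 + 4) mod 7 = 2421 mod 7 = 6 -> Sunday (Mon=0 ... Sun=6)
Days before April (Jan-Mar): 90; April 1 index = (6 + 90) mod 7 = 5 -> Saturday
Last day offset: 30 - 1 = 29 days
Weekday index = (5 + 29) mod 7 = 6

Sunday, April 30


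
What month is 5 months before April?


April is month 4
4 - 5 = -1; wrap: -1 + 12 = 11

November


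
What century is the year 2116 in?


Century = (year - 1) // 100 + 1
= (2116 - 1) // 100 + 1
= 2115 // 100 + 1
= 21 + 1

22nd century


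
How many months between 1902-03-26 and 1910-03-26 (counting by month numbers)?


From March 1902 to March 1910
8 years * 12 = 96 months = 96

96 months


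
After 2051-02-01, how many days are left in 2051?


Day of year: 32 of 365
Remaining = 365 - 32

333 days


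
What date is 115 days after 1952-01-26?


Start: 1952-01-26, add 115 days
January 1952 has 31 days: 31 - 26 = 5 days to January 31 -> 110 left
February 1952 has 29 days -> 81 left
March 1952 has 31 days -> 50 left
April 1952 has 30 days -> 20 left
May 1952: 20 <= 31 -> lands on May 20

Result: 1952-05-20


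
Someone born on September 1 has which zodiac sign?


Date: September 1
Conventional tropical zodiac dates: Virgo from August 23 onward; Libra starts September 23
September 1 falls within the Virgo range

Virgo


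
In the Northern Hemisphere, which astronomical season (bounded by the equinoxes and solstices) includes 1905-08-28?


Date: August 28
Astronomical Summer (approx.; exact equinox/solstice day varies by year): June 21 to September 21
August 28 falls within the Summer window

Summer


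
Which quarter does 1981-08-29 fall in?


Month: August (month 8)
Q1: Jan-Mar, Q2: Apr-Jun, Q3: Jul-Sep, Q4: Oct-Dec

Q3


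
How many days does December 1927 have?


December 1927

31 days


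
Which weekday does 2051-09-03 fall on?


Date: September 3, 2051
Anchor: Jan 1, 2051. With p = 2051 - 1 = 2050: (p + p//4 - p//100 + p//400) mod 7 = (2050 + 512 - 20 + 5) mod 7 = 2547 mod 7 = 6 -> Sunday (Mon=0 ... Sun=6)
Days before September (Jan-Aug): 243; offset = 243 + 3 - 1 = 245
Weekday index = (6 + 245) mod 7 = 6

Day of the week: Sunday


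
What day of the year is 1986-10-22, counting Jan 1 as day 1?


Date: October 22, 1986
Days in months 1 through 9: 273
Plus 22 days in October

Day of year: 295


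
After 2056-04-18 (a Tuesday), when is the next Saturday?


Current: Tuesday
Target: Saturday
Days ahead: 4

Next Saturday: 2056-04-22


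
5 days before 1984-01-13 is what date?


Start: 1984-01-13, subtract 5 days
13 - 5 = 8 stays within January 1984

Result: 1984-01-08


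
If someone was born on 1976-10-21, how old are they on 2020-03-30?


Birth: 1976-10-21
Reference: 2020-03-30
Year difference: 2020 - 1976 = 44
Birthday not yet reached in 2020, subtract 1

43 years old


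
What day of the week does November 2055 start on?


Target: November 1, 2055
Anchor: Jan 1, 2055. With p = 2055 - 1 = 2054: (p + p//4 - p//100 + p//400) mod 7 = (2054 + 513 - 20 + 5) mod 7 = 2552 mod 7 = 4 -> Friday (Mon=0 ... Sun=6)
Days before November (Jan-Oct): 304 days
Weekday index = (4 + 304) mod 7 = 0

Monday


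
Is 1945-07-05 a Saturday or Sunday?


Anchor: Jan 1, 1945. With p = 1945 - 1 = 1944: (p + p//4 - p//100 + p//400) mod 7 = (1944 + 486 - 19 + 4) mod 7 = 2415 mod 7 = 0 -> Monday (Mon=0 ... Sun=6)
Day of year: 186; offset = 185
Weekday index = (0 + 185) mod 7 = 3 -> Thursday
Weekend days: Saturday, Sunday

No


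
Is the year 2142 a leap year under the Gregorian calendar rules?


Gregorian leap year rule: divisible by 4, but not by 100, unless also by 400.
2142 is not divisible by 4 -> not a leap year

No


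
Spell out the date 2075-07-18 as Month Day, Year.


ISO 2075-07-18 parses as year=2075, month=07, day=18
Month 7 -> July

July 18, 2075


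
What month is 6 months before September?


September is month 9
9 - 6 = 3

March


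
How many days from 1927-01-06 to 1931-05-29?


From 1927-01-06 to 1931-05-29
1927-01-06: day of year = 6
1931-05-29: days before May = 31 + 28 + 31 + 30 = 120 (1931 is not a leap year); day of year = 120 + 29 = 149
Rest of 1927: 365 - 6 = 359
Full years 1928 (366), 1929 (365), 1930 (365): 1096
Total = 359 + 1096 + 149 = 1604

1604 days


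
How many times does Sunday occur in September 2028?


September 2028 has 30 days
Anchor: Jan 1, 2028. With p = 2028 - 1 = 2027: (p + p//4 - p//100 + p//400) mod 7 = (2027 + 506 - 20 + 5) mod 7 = 2518 mod 7 = 5 -> Saturday (Mon=0 ... Sun=6)
Days before September (Jan-Aug): 244; September 1 index = (5 + 244) mod 7 = 4 -> Friday
First Sunday is September 3
Sundays: 3, 10, 17, 24

4 Sundays


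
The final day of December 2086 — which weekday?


December 2086 has 31 days
Anchor: Jan 1, 2086. With p = 2086 - 1 = 2085: (p + p//4 - p//100 + p//400) mod 7 = (2085 + 521 - 20 + 5) mod 7 = 2591 mod 7 = 1 -> Tuesday (Mon=0 ... Sun=6)
Days before December (Jan-Nov): 334; December 1 index = (1 + 334) mod 7 = 6 -> Sunday
Last day offset: 31 - 1 = 30 days
Weekday index = (6 + 30) mod 7 = 1

Tuesday, December 31


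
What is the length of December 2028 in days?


December 2028

31 days


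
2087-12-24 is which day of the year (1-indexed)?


Date: December 24, 2087
Days in months 1 through 11: 334
Plus 24 days in December

Day of year: 358


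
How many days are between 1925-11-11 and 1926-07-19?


From 1925-11-11 to 1926-07-19
1925-11-11: days before November = 31 + 28 + 31 + 30 + 31 + 30 + 31 + 31 + 30 + 31 = 304 (1925 is not a leap year); day of year = 304 + 11 = 315
1926-07-19: days before July = 31 + 28 + 31 + 30 + 31 + 30 = 181 (1926 is not a leap year); day of year = 181 + 19 = 200
Rest of 1925: 365 - 315 = 50
Total = 50 + 200 = 250

250 days


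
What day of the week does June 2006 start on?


Target: June 1, 2006
Anchor: Jan 1, 2006. With p = 2006 - 1 = 2005: (p + p//4 - p//100 + p//400) mod 7 = (2005 + 501 - 20 + 5) mod 7 = 2491 mod 7 = 6 -> Sunday (Mon=0 ... Sun=6)
Days before June (Jan-May): 151 days
Weekday index = (6 + 151) mod 7 = 3

Thursday


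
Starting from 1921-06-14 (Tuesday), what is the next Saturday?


Current: Tuesday
Target: Saturday
Days ahead: 4

Next Saturday: 1921-06-18


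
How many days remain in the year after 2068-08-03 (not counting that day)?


Day of year: 216 of 366
Remaining = 366 - 216

150 days


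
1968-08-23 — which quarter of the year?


Month: August (month 8)
Q1: Jan-Mar, Q2: Apr-Jun, Q3: Jul-Sep, Q4: Oct-Dec

Q3


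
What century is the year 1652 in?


Century = (year - 1) // 100 + 1
= (1652 - 1) // 100 + 1
= 1651 // 100 + 1
= 16 + 1

17th century


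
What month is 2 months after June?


June is month 6
6 + 2 = 8

August


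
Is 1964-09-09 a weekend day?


Anchor: Jan 1, 1964. With p = 1964 - 1 = 1963: (p + p//4 - p//100 + p//400) mod 7 = (1963 + 490 - 19 + 4) mod 7 = 2438 mod 7 = 2 -> Wednesday (Mon=0 ... Sun=6)
Day of year: 253; offset = 252
Weekday index = (2 + 252) mod 7 = 2 -> Wednesday
Weekend days: Saturday, Sunday

No


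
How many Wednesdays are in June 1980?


June 1980 has 30 days
Anchor: Jan 1, 1980. With p = 1980 - 1 = 1979: (p + p//4 - p//100 + p//400) mod 7 = (1979 + 494 - 19 + 4) mod 7 = 2458 mod 7 = 1 -> Tuesday (Mon=0 ... Sun=6)
Days before June (Jan-May): 152; June 1 index = (1 + 152) mod 7 = 6 -> Sunday
First Wednesday is June 4
Wednesdays: 4, 11, 18, 25

4 Wednesdays


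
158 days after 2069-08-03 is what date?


Start: 2069-08-03, add 158 days
August 2069 has 31 days: 31 - 3 = 28 days to August 31 -> 130 left
September 2069 has 30 days -> 100 left
October 2069 has 31 days -> 69 left
November 2069 has 30 days -> 39 left
December 2069 has 31 days -> 8 left
January 2070: 8 <= 31 -> lands on January 8

Result: 2070-01-08


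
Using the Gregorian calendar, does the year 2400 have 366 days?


Gregorian leap year rule: divisible by 4, but not by 100, unless also by 400.
2400 is divisible by 400 -> leap year

Yes


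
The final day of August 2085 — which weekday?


August 2085 has 31 days
Anchor: Jan 1, 2085. With p = 2085 - 1 = 2084: (p + p//4 - p//100 + p//400) mod 7 = (2084 + 521 - 20 + 5) mod 7 = 2590 mod 7 = 0 -> Monday (Mon=0 ... Sun=6)
Days before August (Jan-Jul): 212; August 1 index = (0 + 212) mod 7 = 2 -> Wednesday
Last day offset: 31 - 1 = 30 days
Weekday index = (2 + 30) mod 7 = 4

Friday, August 31


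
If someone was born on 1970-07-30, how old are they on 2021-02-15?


Birth: 1970-07-30
Reference: 2021-02-15
Year difference: 2021 - 1970 = 51
Birthday not yet reached in 2021, subtract 1

50 years old


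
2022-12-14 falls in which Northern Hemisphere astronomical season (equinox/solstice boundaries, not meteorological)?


Date: December 14
Astronomical Autumn (approx.; exact equinox/solstice day varies by year): September 22 to December 20
December 14 falls within the Autumn window

Autumn


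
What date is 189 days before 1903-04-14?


Start: 1903-04-14, subtract 189 days
Back 14 days from April 14 reaches March 31, 1903 -> 175 left
March 1903 has 31 days -> back to February 28, 1903 -> 144 left
February 1903 has 28 days -> back to January 31, 1903 -> 116 left
January 1903 has 31 days -> back to December 31, 1902 -> 85 left
December 1902 has 31 days -> back to November 30, 1902 -> 54 left
November 1902 has 30 days -> back to October 31, 1902 -> 24 left
October 1902: 31 - 24 = 7 -> lands on October 7

Result: 1902-10-07


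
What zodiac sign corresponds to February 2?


Date: February 2
Conventional tropical zodiac dates: Aquarius from January 20 onward; Pisces starts February 19
February 2 falls within the Aquarius range

Aquarius


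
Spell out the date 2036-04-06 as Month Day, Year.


ISO 2036-04-06 parses as year=2036, month=04, day=06
Month 4 -> April

April 6, 2036


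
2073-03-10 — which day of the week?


Date: March 10, 2073
Anchor: Jan 1, 2073. With p = 2073 - 1 = 2072: (p + p//4 - p//100 + p//400) mod 7 = (2072 + 518 - 20 + 5) mod 7 = 2575 mod 7 = 6 -> Sunday (Mon=0 ... Sun=6)
Days before March (Jan-Feb): 59; offset = 59 + 10 - 1 = 68
Weekday index = (6 + 68) mod 7 = 4

Day of the week: Friday


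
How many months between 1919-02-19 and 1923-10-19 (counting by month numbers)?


From February 1919 to October 1923
4 years * 12 = 48 months, plus 8 months = 56

56 months


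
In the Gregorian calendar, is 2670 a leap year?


Gregorian leap year rule: divisible by 4, but not by 100, unless also by 400.
2670 is not divisible by 4 -> not a leap year

No


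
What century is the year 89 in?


Century = (year - 1) // 100 + 1
= (89 - 1) // 100 + 1
= 88 // 100 + 1
= 0 + 1

1st century


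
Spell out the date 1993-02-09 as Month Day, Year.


ISO 1993-02-09 parses as year=1993, month=02, day=09
Month 2 -> February

February 9, 1993


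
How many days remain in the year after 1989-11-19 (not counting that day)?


Day of year: 323 of 365
Remaining = 365 - 323

42 days


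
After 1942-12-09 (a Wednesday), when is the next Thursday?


Current: Wednesday
Target: Thursday
Days ahead: 1

Next Thursday: 1942-12-10


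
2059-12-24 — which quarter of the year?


Month: December (month 12)
Q1: Jan-Mar, Q2: Apr-Jun, Q3: Jul-Sep, Q4: Oct-Dec

Q4


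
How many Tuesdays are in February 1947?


February 1947 has 28 days
Anchor: Jan 1, 1947. With p = 1947 - 1 = 1946: (p + p//4 - p//100 + p//400) mod 7 = (1946 + 486 - 19 + 4) mod 7 = 2417 mod 7 = 2 -> Wednesday (Mon=0 ... Sun=6)
Days before February (Jan): 31; February 1 index = (2 + 31) mod 7 = 5 -> Saturday
First Tuesday is February 4
Tuesdays: 4, 11, 18, 25

4 Tuesdays


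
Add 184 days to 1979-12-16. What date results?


Start: 1979-12-16, add 184 days
December 1979 has 31 days: 31 - 16 = 15 days to December 31 -> 169 left
January 1980 has 31 days -> 138 left
February 1980 has 29 days -> 109 left
March 1980 has 31 days -> 78 left
April 1980 has 30 days -> 48 left
May 1980 has 31 days -> 17 left
June 1980: 17 <= 30 -> lands on June 17

Result: 1980-06-17


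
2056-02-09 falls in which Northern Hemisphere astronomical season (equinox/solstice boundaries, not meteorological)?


Date: February 9
Astronomical Winter (approx.; exact equinox/solstice day varies by year): December 21 to March 19
February 9 falls within the Winter window

Winter


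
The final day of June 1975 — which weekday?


June 1975 has 30 days
Anchor: Jan 1, 1975. With p = 1975 - 1 = 1974: (p + p//4 - p//100 + p//400) mod 7 = (1974 + 493 - 19 + 4) mod 7 = 2452 mod 7 = 2 -> Wednesday (Mon=0 ... Sun=6)
Days before June (Jan-May): 151; June 1 index = (2 + 151) mod 7 = 6 -> Sunday
Last day offset: 30 - 1 = 29 days
Weekday index = (6 + 29) mod 7 = 0

Monday, June 30


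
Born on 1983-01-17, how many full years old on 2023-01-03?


Birth: 1983-01-17
Reference: 2023-01-03
Year difference: 2023 - 1983 = 40
Birthday not yet reached in 2023, subtract 1

39 years old


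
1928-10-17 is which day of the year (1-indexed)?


Date: October 17, 1928
Days in months 1 through 9: 274
Plus 17 days in October

Day of year: 291


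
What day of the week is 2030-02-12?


Date: February 12, 2030
Anchor: Jan 1, 2030. With p = 2030 - 1 = 2029: (p + p//4 - p//100 + p//400) mod 7 = (2029 + 507 - 20 + 5) mod 7 = 2521 mod 7 = 1 -> Tuesday (Mon=0 ... Sun=6)
Days before February (Jan): 31; offset = 31 + 12 - 1 = 42
Weekday index = (1 + 42) mod 7 = 1

Day of the week: Tuesday


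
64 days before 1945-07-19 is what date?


Start: 1945-07-19, subtract 64 days
Back 19 days from July 19 reaches June 30, 1945 -> 45 left
June 1945 has 30 days -> back to May 31, 1945 -> 15 left
May 1945: 31 - 15 = 16 -> lands on May 16

Result: 1945-05-16


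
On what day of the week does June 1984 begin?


Target: June 1, 1984
Anchor: Jan 1, 1984. With p = 1984 - 1 = 1983: (p + p//4 - p//100 + p//400) mod 7 = (1983 + 495 - 19 + 4) mod 7 = 2463 mod 7 = 6 -> Sunday (Mon=0 ... Sun=6)
Days before June (Jan-May): 152 days
Weekday index = (6 + 152) mod 7 = 4

Friday


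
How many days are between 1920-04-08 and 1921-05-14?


From 1920-04-08 to 1921-05-14
1920-04-08: days before April = 31 + 29 + 31 = 91 (1920 is a leap year); day of year = 91 + 8 = 99
1921-05-14: days before May = 31 + 28 + 31 + 30 = 120 (1921 is not a leap year); day of year = 120 + 14 = 134
Rest of 1920: 366 - 99 = 267
Total = 267 + 134 = 401

401 days


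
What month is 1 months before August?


August is month 8
8 - 1 = 7

July


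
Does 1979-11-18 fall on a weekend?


Anchor: Jan 1, 1979. With p = 1979 - 1 = 1978: (p + p//4 - p//100 + p//400) mod 7 = (1978 + 494 - 19 + 4) mod 7 = 2457 mod 7 = 0 -> Monday (Mon=0 ... Sun=6)
Day of year: 322; offset = 321
Weekday index = (0 + 321) mod 7 = 6 -> Sunday
Weekend days: Saturday, Sunday

Yes


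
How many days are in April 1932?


April 1932

30 days


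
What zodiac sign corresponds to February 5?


Date: February 5
Conventional tropical zodiac dates: Aquarius from January 20 onward; Pisces starts February 19
February 5 falls within the Aquarius range

Aquarius


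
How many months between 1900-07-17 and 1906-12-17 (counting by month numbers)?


From July 1900 to December 1906
6 years * 12 = 72 months, plus 5 months = 77

77 months


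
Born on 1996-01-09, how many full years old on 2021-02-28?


Birth: 1996-01-09
Reference: 2021-02-28
Year difference: 2021 - 1996 = 25

25 years old


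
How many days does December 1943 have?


December 1943

31 days


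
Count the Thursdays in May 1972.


May 1972 has 31 days
Anchor: Jan 1, 1972. With p = 1972 - 1 = 1971: (p + p//4 - p//100 + p//400) mod 7 = (1971 + 492 - 19 + 4) mod 7 = 2448 mod 7 = 5 -> Saturday (Mon=0 ... Sun=6)
Days before May (Jan-Apr): 121; May 1 index = (5 + 121) mod 7 = 0 -> Monday
First Thursday is May 4
Thursdays: 4, 11, 18, 25

4 Thursdays


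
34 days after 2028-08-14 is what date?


Start: 2028-08-14, add 34 days
August 2028 has 31 days: 31 - 14 = 17 days to August 31 -> 17 left
September 2028: 17 <= 30 -> lands on September 17

Result: 2028-09-17


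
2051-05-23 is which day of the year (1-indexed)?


Date: May 23, 2051
Days in months 1 through 4: 120
Plus 23 days in May

Day of year: 143


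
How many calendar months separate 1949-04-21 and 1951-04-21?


From April 1949 to April 1951
2 years * 12 = 24 months = 24

24 months


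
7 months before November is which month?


November is month 11
11 - 7 = 4

April


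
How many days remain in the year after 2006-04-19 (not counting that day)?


Day of year: 109 of 365
Remaining = 365 - 109

256 days


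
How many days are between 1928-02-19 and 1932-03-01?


From 1928-02-19 to 1932-03-01
1928-02-19: days before February = 31; day of year = 31 + 19 = 50
1932-03-01: days before March = 31 + 29 = 60 (1932 is a leap year); day of year = 60 + 1 = 61
Rest of 1928: 366 - 50 = 316
Full years 1929 (365), 1930 (365), 1931 (365): 1095
Total = 316 + 1095 + 61 = 1472

1472 days


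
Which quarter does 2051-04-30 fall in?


Month: April (month 4)
Q1: Jan-Mar, Q2: Apr-Jun, Q3: Jul-Sep, Q4: Oct-Dec

Q2


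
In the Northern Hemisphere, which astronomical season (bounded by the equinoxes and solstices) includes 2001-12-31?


Date: December 31
Astronomical Winter (approx.; exact equinox/solstice day varies by year): December 21 to March 19
December 31 falls within the Winter window

Winter


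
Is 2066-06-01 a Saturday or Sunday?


Anchor: Jan 1, 2066. With p = 2066 - 1 = 2065: (p + p//4 - p//100 + p//400) mod 7 = (2065 + 516 - 20 + 5) mod 7 = 2566 mod 7 = 4 -> Friday (Mon=0 ... Sun=6)
Day of year: 152; offset = 151
Weekday index = (4 + 151) mod 7 = 1 -> Tuesday
Weekend days: Saturday, Sunday

No


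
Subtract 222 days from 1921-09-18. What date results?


Start: 1921-09-18, subtract 222 days
Back 18 days from September 18 reaches August 31, 1921 -> 204 left
August 1921 has 31 days -> back to July 31, 1921 -> 173 left
July 1921 has 31 days -> back to June 30, 1921 -> 142 left
June 1921 has 30 days -> back to May 31, 1921 -> 112 left
May 1921 has 31 days -> back to April 30, 1921 -> 81 left
April 1921 has 30 days -> back to March 31, 1921 -> 51 left
March 1921 has 31 days -> back to February 28, 1921 -> 20 left
February 1921: 28 - 20 = 8 -> lands on February 8

Result: 1921-02-08


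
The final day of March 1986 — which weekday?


March 1986 has 31 days
Anchor: Jan 1, 1986. With p = 1986 - 1 = 1985: (p + p//4 - p//100 + p//400) mod 7 = (1985 + 496 - 19 + 4) mod 7 = 2466 mod 7 = 2 -> Wednesday (Mon=0 ... Sun=6)
Days before March (Jan-Feb): 59; March 1 index = (2 + 59) mod 7 = 5 -> Saturday
Last day offset: 31 - 1 = 30 days
Weekday index = (5 + 30) mod 7 = 0

Monday, March 31


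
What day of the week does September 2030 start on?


Target: September 1, 2030
Anchor: Jan 1, 2030. With p = 2030 - 1 = 2029: (p + p//4 - p//100 + p//400) mod 7 = (2029 + 507 - 20 + 5) mod 7 = 2521 mod 7 = 1 -> Tuesday (Mon=0 ... Sun=6)
Days before September (Jan-Aug): 243 days
Weekday index = (1 + 243) mod 7 = 6

Sunday


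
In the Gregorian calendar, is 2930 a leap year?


Gregorian leap year rule: divisible by 4, but not by 100, unless also by 400.
2930 is not divisible by 4 -> not a leap year

No


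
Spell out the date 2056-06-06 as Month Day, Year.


ISO 2056-06-06 parses as year=2056, month=06, day=06
Month 6 -> June

June 6, 2056


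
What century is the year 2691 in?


Century = (year - 1) // 100 + 1
= (2691 - 1) // 100 + 1
= 2690 // 100 + 1
= 26 + 1

27th century


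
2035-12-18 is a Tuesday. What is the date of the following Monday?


Current: Tuesday
Target: Monday
Days ahead: 6

Next Monday: 2035-12-24


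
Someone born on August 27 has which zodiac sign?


Date: August 27
Conventional tropical zodiac dates: Virgo from August 23 onward; Libra starts September 23
August 27 falls within the Virgo range

Virgo


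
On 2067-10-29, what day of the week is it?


Date: October 29, 2067
Anchor: Jan 1, 2067. With p = 2067 - 1 = 2066: (p + p//4 - p//100 + p//400) mod 7 = (2066 + 516 - 20 + 5) mod 7 = 2567 mod 7 = 5 -> Saturday (Mon=0 ... Sun=6)
Days before October (Jan-Sep): 273; offset = 273 + 29 - 1 = 301
Weekday index = (5 + 301) mod 7 = 5

Day of the week: Saturday


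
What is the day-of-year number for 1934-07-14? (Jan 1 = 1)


Date: July 14, 1934
Days in months 1 through 6: 181
Plus 14 days in July

Day of year: 195


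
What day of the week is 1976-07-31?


Date: July 31, 1976
Anchor: Jan 1, 1976. With p = 1976 - 1 = 1975: (p + p//4 - p//100 + p//400) mod 7 = (1975 + 493 - 19 + 4) mod 7 = 2453 mod 7 = 3 -> Thursday (Mon=0 ... Sun=6)
Days before July (Jan-Jun): 182; offset = 182 + 31 - 1 = 212
Weekday index = (3 + 212) mod 7 = 5

Day of the week: Saturday


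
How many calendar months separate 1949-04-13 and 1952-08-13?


From April 1949 to August 1952
3 years * 12 = 36 months, plus 4 months = 40

40 months


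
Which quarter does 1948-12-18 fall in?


Month: December (month 12)
Q1: Jan-Mar, Q2: Apr-Jun, Q3: Jul-Sep, Q4: Oct-Dec

Q4


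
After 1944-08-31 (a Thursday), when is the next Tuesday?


Current: Thursday
Target: Tuesday
Days ahead: 5

Next Tuesday: 1944-09-05


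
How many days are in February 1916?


February 1916 (leap year: yes)

29 days


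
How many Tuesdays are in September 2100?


September 2100 has 30 days
Anchor: Jan 1, 2100. With p = 2100 - 1 = 2099: (p + p//4 - p//100 + p//400) mod 7 = (2099 + 524 - 20 + 5) mod 7 = 2608 mod 7 = 4 -> Friday (Mon=0 ... Sun=6)
Days before September (Jan-Aug): 243; September 1 index = (4 + 243) mod 7 = 2 -> Wednesday
First Tuesday is September 7
Tuesdays: 7, 14, 21, 28

4 Tuesdays


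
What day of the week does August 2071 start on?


Target: August 1, 2071
Anchor: Jan 1, 2071. With p = 2071 - 1 = 2070: (p + p//4 - p//100 + p//400) mod 7 = (2070 + 517 - 20 + 5) mod 7 = 2572 mod 7 = 3 -> Thursday (Mon=0 ... Sun=6)
Days before August (Jan-Jul): 212 days
Weekday index = (3 + 212) mod 7 = 5

Saturday


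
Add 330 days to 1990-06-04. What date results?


Start: 1990-06-04, add 330 days
June 1990 has 30 days: 30 - 4 = 26 days to June 30 -> 304 left
July 1990 has 31 days -> 273 left
August 1990 has 31 days -> 242 left
September 1990 has 30 days -> 212 left
October 1990 has 31 days -> 181 left
November 1990 has 30 days -> 151 left
December 1990 has 31 days -> 120 left
January 1991 has 31 days -> 89 left
February 1991 has 28 days -> 61 left
March 1991 has 31 days -> 30 left
April 1991: 30 <= 30 -> lands on April 30

Result: 1991-04-30


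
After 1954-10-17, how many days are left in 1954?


Day of year: 290 of 365
Remaining = 365 - 290

75 days


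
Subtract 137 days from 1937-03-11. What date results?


Start: 1937-03-11, subtract 137 days
Back 11 days from March 11 reaches February 28, 1937 -> 126 left
February 1937 has 28 days -> back to January 31, 1937 -> 98 left
January 1937 has 31 days -> back to December 31, 1936 -> 67 left
December 1936 has 31 days -> back to November 30, 1936 -> 36 left
November 1936 has 30 days -> back to October 31, 1936 -> 6 left
October 1936: 31 - 6 = 25 -> lands on October 25

Result: 1936-10-25


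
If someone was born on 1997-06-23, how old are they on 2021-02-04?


Birth: 1997-06-23
Reference: 2021-02-04
Year difference: 2021 - 1997 = 24
Birthday not yet reached in 2021, subtract 1

23 years old


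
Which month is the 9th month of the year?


Month 9 of 12

September


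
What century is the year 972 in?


Century = (year - 1) // 100 + 1
= (972 - 1) // 100 + 1
= 971 // 100 + 1
= 9 + 1

10th century


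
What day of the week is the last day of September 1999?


September 1999 has 30 days
Anchor: Jan 1, 1999. With p = 1999 - 1 = 1998: (p + p//4 - p//100 + p//400) mod 7 = (1998 + 499 - 19 + 4) mod 7 = 2482 mod 7 = 4 -> Friday (Mon=0 ... Sun=6)
Days before September (Jan-Aug): 243; September 1 index = (4 + 243) mod 7 = 2 -> Wednesday
Last day offset: 30 - 1 = 29 days
Weekday index = (2 + 29) mod 7 = 3

Thursday, September 30


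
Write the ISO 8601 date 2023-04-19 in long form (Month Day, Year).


ISO 2023-04-19 parses as year=2023, month=04, day=19
Month 4 -> April

April 19, 2023


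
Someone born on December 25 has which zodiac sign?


Date: December 25
Conventional tropical zodiac dates: Capricorn from December 22 onward; Aquarius starts January 20
December 25 falls within the Capricorn range

Capricorn


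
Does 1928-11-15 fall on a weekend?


Anchor: Jan 1, 1928. With p = 1928 - 1 = 1927: (p + p//4 - p//100 + p//400) mod 7 = (1927 + 481 - 19 + 4) mod 7 = 2393 mod 7 = 6 -> Sunday (Mon=0 ... Sun=6)
Day of year: 320; offset = 319
Weekday index = (6 + 319) mod 7 = 3 -> Thursday
Weekend days: Saturday, Sunday

No


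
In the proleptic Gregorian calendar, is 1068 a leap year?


Gregorian leap year rule: divisible by 4, but not by 100, unless also by 400.
1068 is divisible by 4 but not 100 -> leap year

Yes


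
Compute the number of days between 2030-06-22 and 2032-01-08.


From 2030-06-22 to 2032-01-08
2030-06-22: days before June = 31 + 28 + 31 + 30 + 31 = 151 (2030 is not a leap year); day of year = 151 + 22 = 173
2032-01-08: day of year = 8
Rest of 2030: 365 - 173 = 192
Full years 2031 (365): 365
Total = 192 + 365 + 8 = 565

565 days


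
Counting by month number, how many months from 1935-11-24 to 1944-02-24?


From November 1935 to February 1944
9 years * 12 = 108 months, minus 9 months = 99

99 months


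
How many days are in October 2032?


October 2032

31 days


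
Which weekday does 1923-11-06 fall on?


Date: November 6, 1923
Anchor: Jan 1, 1923. With p = 1923 - 1 = 1922: (p + p//4 - p//100 + p//400) mod 7 = (1922 + 480 - 19 + 4) mod 7 = 2387 mod 7 = 0 -> Monday (Mon=0 ... Sun=6)
Days before November (Jan-Oct): 304; offset = 304 + 6 - 1 = 309
Weekday index = (0 + 309) mod 7 = 1

Day of the week: Tuesday


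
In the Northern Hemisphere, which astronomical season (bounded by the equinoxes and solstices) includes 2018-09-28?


Date: September 28
Astronomical Autumn (approx.; exact equinox/solstice day varies by year): September 22 to December 20
September 28 falls within the Autumn window

Autumn


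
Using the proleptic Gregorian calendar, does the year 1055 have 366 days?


Gregorian leap year rule: divisible by 4, but not by 100, unless also by 400.
1055 is not divisible by 4 -> not a leap year

No


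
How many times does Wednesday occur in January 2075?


January 2075 has 31 days
Anchor: Jan 1, 2075. With p = 2075 - 1 = 2074: (p + p//4 - p//100 + p//400) mod 7 = (2074 + 518 - 20 + 5) mod 7 = 2577 mod 7 = 1 -> Tuesday (Mon=0 ... Sun=6)
January 1 is the anchor itself -> Tuesday
First Wednesday is January 2
Wednesdays: 2, 9, 16, 23, 30

5 Wednesdays


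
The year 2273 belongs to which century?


Century = (year - 1) // 100 + 1
= (2273 - 1) // 100 + 1
= 2272 // 100 + 1
= 22 + 1

23rd century


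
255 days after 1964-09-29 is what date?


Start: 1964-09-29, add 255 days
September 1964 has 30 days: 30 - 29 = 1 day to September 30 -> 254 left
October 1964 has 31 days -> 223 left
November 1964 has 30 days -> 193 left
December 1964 has 31 days -> 162 left
January 1965 has 31 days -> 131 left
February 1965 has 28 days -> 103 left
March 1965 has 31 days -> 72 left
April 1965 has 30 days -> 42 left
May 1965 has 31 days -> 11 left
June 1965: 11 <= 30 -> lands on June 11

Result: 1965-06-11


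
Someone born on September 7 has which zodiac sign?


Date: September 7
Conventional tropical zodiac dates: Virgo from August 23 onward; Libra starts September 23
September 7 falls within the Virgo range

Virgo


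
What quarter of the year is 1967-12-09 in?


Month: December (month 12)
Q1: Jan-Mar, Q2: Apr-Jun, Q3: Jul-Sep, Q4: Oct-Dec

Q4


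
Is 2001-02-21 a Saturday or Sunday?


Anchor: Jan 1, 2001. With p = 2001 - 1 = 2000: (p + p//4 - p//100 + p//400) mod 7 = (2000 + 500 - 20 + 5) mod 7 = 2485 mod 7 = 0 -> Monday (Mon=0 ... Sun=6)
Day of year: 52; offset = 51
Weekday index = (0 + 51) mod 7 = 2 -> Wednesday
Weekend days: Saturday, Sunday

No


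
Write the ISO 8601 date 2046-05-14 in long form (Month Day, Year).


ISO 2046-05-14 parses as year=2046, month=05, day=14
Month 5 -> May

May 14, 2046


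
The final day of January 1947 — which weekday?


January 1947 has 31 days
Anchor: Jan 1, 1947. With p = 1947 - 1 = 1946: (p + p//4 - p//100 + p//400) mod 7 = (1946 + 486 - 19 + 4) mod 7 = 2417 mod 7 = 2 -> Wednesday (Mon=0 ... Sun=6)
January 1 is the anchor itself -> Wednesday
Last day offset: 31 - 1 = 30 days
Weekday index = (2 + 30) mod 7 = 4

Friday, January 31


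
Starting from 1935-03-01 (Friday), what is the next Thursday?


Current: Friday
Target: Thursday
Days ahead: 6

Next Thursday: 1935-03-07


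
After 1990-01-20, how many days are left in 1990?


Day of year: 20 of 365
Remaining = 365 - 20

345 days


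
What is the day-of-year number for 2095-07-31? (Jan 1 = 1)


Date: July 31, 2095
Days in months 1 through 6: 181
Plus 31 days in July

Day of year: 212


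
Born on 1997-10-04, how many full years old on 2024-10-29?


Birth: 1997-10-04
Reference: 2024-10-29
Year difference: 2024 - 1997 = 27

27 years old


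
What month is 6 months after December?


December is month 12
12 + 6 = 18; wrap: 18 - 12 = 6

June


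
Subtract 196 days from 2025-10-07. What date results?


Start: 2025-10-07, subtract 196 days
Back 7 days from October 7 reaches September 30, 2025 -> 189 left
September 2025 has 30 days -> back to August 31, 2025 -> 159 left
August 2025 has 31 days -> back to July 31, 2025 -> 128 left
July 2025 has 31 days -> back to June 30, 2025 -> 97 left
June 2025 has 30 days -> back to May 31, 2025 -> 67 left
May 2025 has 31 days -> back to April 30, 2025 -> 36 left
April 2025 has 30 days -> back to March 31, 2025 -> 6 left
March 2025: 31 - 6 = 25 -> lands on March 25

Result: 2025-03-25


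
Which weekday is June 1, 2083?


Target: June 1, 2083
Anchor: Jan 1, 2083. With p = 2083 - 1 = 2082: (p + p//4 - p//100 + p//400) mod 7 = (2082 + 520 - 20 + 5) mod 7 = 2587 mod 7 = 4 -> Friday (Mon=0 ... Sun=6)
Days before June (Jan-May): 151 days
Weekday index = (4 + 151) mod 7 = 1

Tuesday


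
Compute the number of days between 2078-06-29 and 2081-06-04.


From 2078-06-29 to 2081-06-04
2078-06-29: days before June = 31 + 28 + 31 + 30 + 31 = 151 (2078 is not a leap year); day of year = 151 + 29 = 180
2081-06-04: days before June = 31 + 28 + 31 + 30 + 31 = 151 (2081 is not a leap year); day of year = 151 + 4 = 155
Rest of 2078: 365 - 180 = 185
Full years 2079 (365), 2080 (366): 731
Total = 185 + 731 + 155 = 1071

1071 days


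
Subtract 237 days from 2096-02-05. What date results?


Start: 2096-02-05, subtract 237 days
Back 5 days from February 5 reaches January 31, 2096 -> 232 left
January 2096 has 31 days -> back to December 31, 2095 -> 201 left
December 2095 has 31 days -> back to November 30, 2095 -> 170 left
November 2095 has 30 days -> back to October 31, 2095 -> 140 left
October 2095 has 31 days -> back to September 30, 2095 -> 109 left
September 2095 has 30 days -> back to August 31, 2095 -> 79 left
August 2095 has 31 days -> back to July 31, 2095 -> 48 left
July 2095 has 31 days -> back to June 30, 2095 -> 17 left
June 2095: 30 - 17 = 13 -> lands on June 13

Result: 2095-06-13


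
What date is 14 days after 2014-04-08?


Start: 2014-04-08, add 14 days
April 2014 has 30 days; 8 + 14 = 22 stays within April

Result: 2014-04-22


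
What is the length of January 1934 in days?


January 1934

31 days


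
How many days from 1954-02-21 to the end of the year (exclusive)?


Day of year: 52 of 365
Remaining = 365 - 52

313 days


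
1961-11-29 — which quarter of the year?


Month: November (month 11)
Q1: Jan-Mar, Q2: Apr-Jun, Q3: Jul-Sep, Q4: Oct-Dec

Q4


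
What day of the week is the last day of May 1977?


May 1977 has 31 days
Anchor: Jan 1, 1977. With p = 1977 - 1 = 1976: (p + p//4 - p//100 + p//400) mod 7 = (1976 + 494 - 19 + 4) mod 7 = 2455 mod 7 = 5 -> Saturday (Mon=0 ... Sun=6)
Days before May (Jan-Apr): 120; May 1 index = (5 + 120) mod 7 = 6 -> Sunday
Last day offset: 31 - 1 = 30 days
Weekday index = (6 + 30) mod 7 = 1

Tuesday, May 31


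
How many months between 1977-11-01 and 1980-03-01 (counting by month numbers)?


From November 1977 to March 1980
3 years * 12 = 36 months, minus 8 months = 28

28 months


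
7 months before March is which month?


March is month 3
3 - 7 = -4; wrap: -4 + 12 = 8

August


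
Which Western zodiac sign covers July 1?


Date: July 1
Conventional tropical zodiac dates: Cancer from June 21 onward; Leo starts July 23
July 1 falls within the Cancer range

Cancer


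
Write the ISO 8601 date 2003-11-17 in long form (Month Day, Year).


ISO 2003-11-17 parses as year=2003, month=11, day=17
Month 11 -> November

November 17, 2003


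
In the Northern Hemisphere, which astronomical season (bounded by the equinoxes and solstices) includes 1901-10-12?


Date: October 12
Astronomical Autumn (approx.; exact equinox/solstice day varies by year): September 22 to December 20
October 12 falls within the Autumn window

Autumn


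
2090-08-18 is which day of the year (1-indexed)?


Date: August 18, 2090
Days in months 1 through 7: 212
Plus 18 days in August

Day of year: 230


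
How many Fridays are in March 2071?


March 2071 has 31 days
Anchor: Jan 1, 2071. With p = 2071 - 1 = 2070: (p + p//4 - p//100 + p//400) mod 7 = (2070 + 517 - 20 + 5) mod 7 = 2572 mod 7 = 3 -> Thursday (Mon=0 ... Sun=6)
Days before March (Jan-Feb): 59; March 1 index = (3 + 59) mod 7 = 6 -> Sunday
First Friday is March 6
Fridays: 6, 13, 20, 27

4 Fridays


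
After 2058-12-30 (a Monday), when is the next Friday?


Current: Monday
Target: Friday
Days ahead: 4

Next Friday: 2059-01-03


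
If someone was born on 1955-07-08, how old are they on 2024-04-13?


Birth: 1955-07-08
Reference: 2024-04-13
Year difference: 2024 - 1955 = 69
Birthday not yet reached in 2024, subtract 1

68 years old
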